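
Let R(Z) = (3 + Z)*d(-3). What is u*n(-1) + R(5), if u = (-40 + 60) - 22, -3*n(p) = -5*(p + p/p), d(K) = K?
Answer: -24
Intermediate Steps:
n(p) = 5/3 + 5*p/3 (n(p) = -(-5)*(p + p/p)/3 = -(-5)*(p + 1)/3 = -(-5)*(1 + p)/3 = -(-5 - 5*p)/3 = 5/3 + 5*p/3)
u = -2 (u = 20 - 22 = -2)
R(Z) = -9 - 3*Z (R(Z) = (3 + Z)*(-3) = -9 - 3*Z)
u*n(-1) + R(5) = -2*(5/3 + (5/3)*(-1)) + (-9 - 3*5) = -2*(5/3 - 5/3) + (-9 - 15) = -2*0 - 24 = 0 - 24 = -24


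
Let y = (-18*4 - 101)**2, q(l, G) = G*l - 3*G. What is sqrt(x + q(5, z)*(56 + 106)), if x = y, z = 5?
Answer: sqrt(31549) ≈ 177.62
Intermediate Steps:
q(l, G) = -3*G + G*l
y = 29929 (y = (-72 - 101)**2 = (-173)**2 = 29929)
x = 29929
sqrt(x + q(5, z)*(56 + 106)) = sqrt(29929 + (5*(-3 + 5))*(56 + 106)) = sqrt(29929 + (5*2)*162) = sqrt(29929 + 10*162) = sqrt(29929 + 1620) = sqrt(31549)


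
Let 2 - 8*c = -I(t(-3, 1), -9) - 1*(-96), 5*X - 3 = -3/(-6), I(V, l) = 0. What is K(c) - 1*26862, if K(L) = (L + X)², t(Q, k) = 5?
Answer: -10695959/400 ≈ -26740.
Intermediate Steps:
X = 7/10 (X = ⅗ + (-3/(-6))/5 = ⅗ + (-3*(-⅙))/5 = ⅗ + (⅕)*(½) = ⅗ + ⅒ = 7/10 ≈ 0.70000)
c = -47/4 (c = ¼ - (-1*0 - 1*(-96))/8 = ¼ - (0 + 96)/8 = ¼ - ⅛*96 = ¼ - 12 = -47/4 ≈ -11.750)
K(L) = (7/10 + L)² (K(L) = (L + 7/10)² = (7/10 + L)²)
K(c) - 1*26862 = (7 + 10*(-47/4))²/100 - 1*26862 = (7 - 235/2)²/100 - 26862 = (-221/2)²/100 - 26862 = (1/100)*(48841/4) - 26862 = 48841/400 - 26862 = -10695959/400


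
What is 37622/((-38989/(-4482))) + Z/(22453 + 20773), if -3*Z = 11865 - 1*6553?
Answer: 10933165594772/2528007771 ≈ 4324.8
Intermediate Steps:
Z = -5312/3 (Z = -(11865 - 1*6553)/3 = -(11865 - 6553)/3 = -1/3*5312 = -5312/3 ≈ -1770.7)
37622/((-38989/(-4482))) + Z/(22453 + 20773) = 37622/((-38989/(-4482))) - 5312/(3*(22453 + 20773)) = 37622/((-38989*(-1/4482))) - 5312/3/43226 = 37622/(38989/4482) - 5312/3*1/43226 = 37622*(4482/38989) - 2656/64839 = 168621804/38989 - 2656/64839 = 10933165594772/2528007771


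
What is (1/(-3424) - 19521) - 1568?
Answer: -72208737/3424 ≈ -21089.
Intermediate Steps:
(1/(-3424) - 19521) - 1568 = (-1/3424 - 19521) - 1568 = -66839905/3424 - 1568 = -72208737/3424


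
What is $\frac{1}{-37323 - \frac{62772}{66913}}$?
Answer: $- \frac{66913}{2497456671} \approx -2.6792 \cdot 10^{-5}$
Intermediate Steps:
$\frac{1}{-37323 - \frac{62772}{66913}} = \frac{1}{- \frac{2497456671}{66913}} = - \frac{66913}{2497456671}$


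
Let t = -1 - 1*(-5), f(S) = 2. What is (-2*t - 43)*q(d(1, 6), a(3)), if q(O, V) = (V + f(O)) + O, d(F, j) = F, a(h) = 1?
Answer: -204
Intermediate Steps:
t = 4 (t = -1 + 5 = 4)
q(O, V) = 2 + O + V (q(O, V) = (V + 2) + O = (2 + V) + O = 2 + O + V)
(-2*t - 43)*q(d(1, 6), a(3)) = (-2*4 - 43)*(2 + 1 + 1) = (-8 - 43)*4 = -51*4 = -204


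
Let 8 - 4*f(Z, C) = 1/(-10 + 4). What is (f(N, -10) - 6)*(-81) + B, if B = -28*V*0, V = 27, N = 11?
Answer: 2565/8 ≈ 320.63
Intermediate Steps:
f(Z, C) = 49/24 (f(Z, C) = 2 - 1/(4*(-10 + 4)) = 2 - 1/4/(-6) = 2 - 1/4*(-1/6) = 2 + 1/24 = 49/24)
B = 0 (B = -28*27*0 = -756*0 = 0)
(f(N, -10) - 6)*(-81) + B = (49/24 - 6)*(-81) + 0 = -95/24*(-81) + 0 = 2565/8 + 0 = 2565/8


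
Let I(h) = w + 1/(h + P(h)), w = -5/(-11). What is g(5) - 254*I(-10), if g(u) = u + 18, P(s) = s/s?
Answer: -6359/99 ≈ -64.232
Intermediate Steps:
P(s) = 1
g(u) = 18 + u
w = 5/11 (w = -5*(-1/11) = 5/11 ≈ 0.45455)
I(h) = 5/11 + 1/(1 + h) (I(h) = 5/11 + 1/(h + 1) = 5/11 + 1/(1 + h))
g(5) - 254*I(-10) = (18 + 5) - 254*(16 + 5*(-10))/(11*(1 - 10)) = 23 - 254*(16 - 50)/(11*(-9)) = 23 - 254*(-1)*(-34)/(11*9) = 23 - 254*34/99 = 23 - 8636/99 = -6359/99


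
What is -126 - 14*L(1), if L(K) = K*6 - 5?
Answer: -140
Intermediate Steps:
L(K) = -5 + 6*K (L(K) = 6*K - 5 = -5 + 6*K)
-126 - 14*L(1) = -126 - 14*(-5 + 6*1) = -126 - 14*(-5 + 6) = -126 - 14*1 = -126 - 14 = -140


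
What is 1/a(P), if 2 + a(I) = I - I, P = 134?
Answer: -1/2 ≈ -0.50000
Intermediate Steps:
a(I) = -2 (a(I) = -2 + (I - I) = -2 + 0 = -2)
1/a(P) = 1/(-2) = -1/2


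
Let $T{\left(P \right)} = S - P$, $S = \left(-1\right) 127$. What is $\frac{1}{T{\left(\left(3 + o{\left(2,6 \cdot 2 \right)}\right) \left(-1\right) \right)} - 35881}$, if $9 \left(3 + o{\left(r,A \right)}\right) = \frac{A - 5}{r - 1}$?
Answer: $- \frac{9}{324065} \approx -2.7772 \cdot 10^{-5}$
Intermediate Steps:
$o{\left(r,A \right)} = -3 + \frac{-5 + A}{9 \left(-1 + r\right)}$ ($o{\left(r,A \right)} = -3 + \frac{\left(A - 5\right) \frac{1}{r - 1}}{9} = -3 + \frac{\left(-5 + A\right) \frac{1}{-1 + r}}{9} = -3 + \frac{\frac{1}{-1 + r} \left(-5 + A\right)}{9} = -3 + \frac{-5 + A}{9 \left(-1 + r\right)}$)
$S = -127$
$T{\left(P \right)} = -127 - P$
$\frac{1}{T{\left(\left(3 + o{\left(2,6 \cdot 2 \right)}\right) \left(-1\right) \right)} - 35881} = \frac{1}{\left(-127 - \left(3 + \frac{22 + 6 \cdot 2 - 54}{9 \left(-1 + 2\right)}\right) \left(-1\right)\right) - 35881} = \frac{1}{\left(-127 - \left(3 + \frac{22 + 12 - 54}{9 \cdot 1}\right) \left(-1\right)\right) - 35881} = \frac{1}{\left(-127 - \left(3 + \frac{1}{9} \cdot 1 \left(-20\right)\right) \left(-1\right)\right) - 35881} = \frac{1}{\left(-127 - \left(3 - \frac{20}{9}\right) \left(-1\right)\right) - 35881} = \frac{1}{\left(-127 - \frac{7}{9} \left(-1\right)\right) - 35881} = \frac{1}{\left(-127 - - \frac{7}{9}\right) - 35881} = \frac{1}{\left(-127 + \frac{7}{9}\right) - 35881} = \frac{1}{- \frac{1136}{9} - 35881} = \frac{1}{- \frac{324065}{9}} = - \frac{9}{324065}$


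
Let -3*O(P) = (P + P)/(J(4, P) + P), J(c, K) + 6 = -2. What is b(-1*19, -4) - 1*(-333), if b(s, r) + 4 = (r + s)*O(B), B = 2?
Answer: 2915/9 ≈ 323.89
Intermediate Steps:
J(c, K) = -8 (J(c, K) = -6 - 2 = -8)
O(P) = -2*P/(3*(-8 + P)) (O(P) = -(P + P)/(3*(-8 + P)) = -2*P/(3*(-8 + P)))
b(s, r) = -4 + 2*r/9 + 2*s/9 (b(s, r) = -4 + (r + s)*(-2*2/(-24 + 3*2)) = -4 + (r + s)*(-2*2/(-24 + 6)) = -4 + (r + s)*(-2*2/(-18)) = -4 + (r + s)*(-2*2*(-1/18)) = -4 + (r + s)*(2/9) = -4 + (2*r/9 + 2*s/9) = -4 + 2*r/9 + 2*s/9)
b(-1*19, -4) - 1*(-333) = (-4 + (2/9)*(-4) + 2*(-1*19)/9) - 1*(-333) = (-4 - 8/9 + (2/9)*(-19)) + 333 = (-4 - 8/9 - 38/9) + 333 = -82/9 + 333 = 2915/9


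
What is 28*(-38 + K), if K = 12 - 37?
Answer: -1764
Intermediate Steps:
K = -25
28*(-38 + K) = 28*(-38 - 25) = 28*(-63) = -1764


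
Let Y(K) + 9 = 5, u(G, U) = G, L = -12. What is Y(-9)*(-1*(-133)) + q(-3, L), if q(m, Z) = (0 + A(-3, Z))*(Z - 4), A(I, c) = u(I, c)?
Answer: -484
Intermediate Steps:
A(I, c) = I
q(m, Z) = 12 - 3*Z (q(m, Z) = (0 - 3)*(Z - 4) = -3*(-4 + Z) = 12 - 3*Z)
Y(K) = -4 (Y(K) = -9 + 5 = -4)
Y(-9)*(-1*(-133)) + q(-3, L) = -(-4)*(-133) + (12 - 3*(-12)) = -4*133 + (12 + 36) = -532 + 48 = -484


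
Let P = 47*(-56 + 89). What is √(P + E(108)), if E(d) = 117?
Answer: 2*√417 ≈ 40.841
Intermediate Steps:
P = 1551 (P = 47*33 = 1551)
√(P + E(108)) = √(1551 + 117) = √1668 = 2*√417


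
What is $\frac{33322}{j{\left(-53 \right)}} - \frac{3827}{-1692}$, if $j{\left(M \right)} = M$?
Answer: $- \frac{56177993}{89676} \approx -626.46$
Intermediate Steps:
$\frac{33322}{j{\left(-53 \right)}} - \frac{3827}{-1692} = \frac{33322}{-53} - \frac{3827}{-1692} = 33322 \left(- \frac{1}{53}\right) - - \frac{3827}{1692} = - \frac{33322}{53} + \frac{3827}{1692} = - \frac{56177993}{89676}$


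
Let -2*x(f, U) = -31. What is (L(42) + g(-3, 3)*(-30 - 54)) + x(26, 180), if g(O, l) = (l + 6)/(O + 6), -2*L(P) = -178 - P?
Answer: -253/2 ≈ -126.50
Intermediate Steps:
L(P) = 89 + P/2 (L(P) = -(-178 - P)/2 = 89 + P/2)
x(f, U) = 31/2 (x(f, U) = -½*(-31) = 31/2)
g(O, l) = (6 + l)/(6 + O)
(L(42) + g(-3, 3)*(-30 - 54)) + x(26, 180) = ((89 + (½)*42) + ((6 + 3)/(6 - 3))*(-30 - 54)) + 31/2 = ((89 + 21) + (9/3)*(-84)) + 31/2 = (110 + ((⅓)*9)*(-84)) + 31/2 = (110 + 3*(-84)) + 31/2 = (110 - 252) + 31/2 = -142 + 31/2 = -253/2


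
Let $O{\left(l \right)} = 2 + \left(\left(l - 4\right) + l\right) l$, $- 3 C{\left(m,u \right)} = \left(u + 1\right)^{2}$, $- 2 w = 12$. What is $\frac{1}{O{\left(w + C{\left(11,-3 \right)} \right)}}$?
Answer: $\frac{9}{1250} \approx 0.0072$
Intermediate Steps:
$w = -6$ ($w = \left(- \frac{1}{2}\right) 12 = -6$)
$C{\left(m,u \right)} = - \frac{\left(1 + u\right)^{2}}{3}$ ($C{\left(m,u \right)} = - \frac{\left(u + 1\right)^{2}}{3} = - \frac{\left(1 + u\right)^{2}}{3}$)
$O{\left(l \right)} = 2 + l \left(-4 + 2 l\right)$ ($O{\left(l \right)} = 2 + \left(\left(-4 + l\right) + l\right) l = 2 + \left(-4 + 2 l\right) l = 2 + l \left(-4 + 2 l\right)$)
$\frac{1}{O{\left(w + C{\left(11,-3 \right)} \right)}} = \frac{1}{2 - 4 \left(-6 - \frac{\left(1 - 3\right)^{2}}{3}\right) + 2 \left(-6 - \frac{\left(1 - 3\right)^{2}}{3}\right)^{2}} = \frac{1}{2 - 4 \left(-6 - \frac{\left(-2\right)^{2}}{3}\right) + 2 \left(-6 - \frac{\left(-2\right)^{2}}{3}\right)^{2}} = \frac{1}{2 - 4 \left(-6 - \frac{4}{3}\right) + 2 \left(-6 - \frac{4}{3}\right)^{2}} = \frac{1}{2 - - \frac{88}{3} + 2 \left(- \frac{22}{3}\right)^{2}} = \frac{1}{2 + \frac{88}{3} + 2 \cdot \frac{484}{9}} = \frac{1}{2 + \frac{88}{3} + \frac{968}{9}} = \frac{1}{\frac{1250}{9}} = \frac{9}{1250}$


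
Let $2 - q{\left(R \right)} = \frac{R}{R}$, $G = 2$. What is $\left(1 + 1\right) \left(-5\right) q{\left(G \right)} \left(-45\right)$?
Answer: $450$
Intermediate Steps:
$q{\left(R \right)} = 1$ ($q{\left(R \right)} = 2 - \frac{R}{R} = 2 - 1 = 1$)
$\left(1 + 1\right) \left(-5\right) q{\left(G \right)} \left(-45\right) = \left(1 + 1\right) \left(-5\right) 1 \left(-45\right) = 2 \left(-5\right) 1 \left(-45\right) = \left(-10\right) 1 \left(-45\right) = \left(-10\right) \left(-45\right) = 450$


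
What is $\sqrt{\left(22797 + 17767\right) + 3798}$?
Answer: $\sqrt{44362} \approx 210.62$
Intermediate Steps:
$\sqrt{\left(22797 + 17767\right) + 3798} = \sqrt{40564 + 3798} = \sqrt{44362}$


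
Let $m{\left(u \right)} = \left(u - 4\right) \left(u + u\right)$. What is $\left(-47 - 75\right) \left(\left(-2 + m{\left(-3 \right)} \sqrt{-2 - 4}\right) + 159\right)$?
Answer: $-19154 - 5124 i \sqrt{6} \approx -19154.0 - 12551.0 i$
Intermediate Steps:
$m{\left(u \right)} = 2 u \left(-4 + u\right)$ ($m{\left(u \right)} = \left(-4 + u\right) 2 u = 2 u \left(-4 + u\right)$)
$\left(-47 - 75\right) \left(\left(-2 + m{\left(-3 \right)} \sqrt{-2 - 4}\right) + 159\right) = \left(-47 - 75\right) \left(\left(-2 + 2 \left(-3\right) \left(-4 - 3\right) \sqrt{-2 - 4}\right) + 159\right) = - 122 \left(\left(-2 + 2 \left(-3\right) \left(-7\right) \sqrt{-6}\right) + 159\right) = - 122 \left(\left(-2 + 42 i \sqrt{6}\right) + 159\right) = - 122 \left(157 + 42 i \sqrt{6}\right) = -19154 - 5124 i \sqrt{6}$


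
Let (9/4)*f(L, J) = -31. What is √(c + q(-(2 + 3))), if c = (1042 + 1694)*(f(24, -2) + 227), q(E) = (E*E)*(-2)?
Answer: 3*√64814 ≈ 763.76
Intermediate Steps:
f(L, J) = -124/9 (f(L, J) = (4/9)*(-31) = -124/9)
q(E) = -2*E² (q(E) = E²*(-2) = -2*E²)
c = 583376 (c = (1042 + 1694)*(-124/9 + 227) = 2736*(1919/9) = 583376)
√(c + q(-(2 + 3))) = √(583376 - 2*(2 + 3)²) = √(583376 - 2*(-1*5)²) = √(583376 - 2*(-5)²) = √(583376 - 2*25) = √(583376 - 50) = √583326 = 3*√64814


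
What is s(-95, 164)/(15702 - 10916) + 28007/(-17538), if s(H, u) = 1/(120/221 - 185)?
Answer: -1366051426232/855421606005 ≈ -1.5969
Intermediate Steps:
s(H, u) = -221/40765 (s(H, u) = 1/(120*(1/221) - 185) = 1/(120/221 - 185) = 1/(-40765/221) = -221/40765)
s(-95, 164)/(15702 - 10916) + 28007/(-17538) = -221/(40765*(15702 - 10916)) + 28007/(-17538) = -221/40765/4786 + 28007*(-1/17538) = -221/40765*1/4786 - 28007/17538 = -221/195101290 - 28007/17538 = -1366051426232/855421606005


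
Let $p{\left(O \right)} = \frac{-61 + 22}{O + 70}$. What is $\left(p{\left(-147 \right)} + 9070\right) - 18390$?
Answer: $- \frac{717601}{77} \approx -9319.5$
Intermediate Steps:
$p{\left(O \right)} = - \frac{39}{70 + O}$
$\left(p{\left(-147 \right)} + 9070\right) - 18390 = \left(- \frac{39}{70 - 147} + 9070\right) - 18390 = \left(- \frac{39}{-77} + 9070\right) - 18390 = \left(\left(-39\right) \left(- \frac{1}{77}\right) + 9070\right) - 18390 = \left(\frac{39}{77} + 9070\right) - 18390 = \frac{698429}{77} - 18390 = - \frac{717601}{77}$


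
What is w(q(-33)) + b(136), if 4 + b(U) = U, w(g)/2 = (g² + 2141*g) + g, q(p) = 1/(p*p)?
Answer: 161206850/1185921 ≈ 135.93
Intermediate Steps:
q(p) = p⁻² (q(p) = 1/(p²) = p⁻²)
w(g) = 2*g² + 4284*g (w(g) = 2*((g² + 2141*g) + g) = 2*(g² + 2142*g) = 2*g² + 4284*g)
b(U) = -4 + U
w(q(-33)) + b(136) = 2*(2142 + (-33)⁻²)/(-33)² + (-4 + 136) = 2*(1/1089)*(2142 + 1/1089) + 132 = 2*(1/1089)*(2332639/1089) + 132 = 4665278/1185921 + 132 = 161206850/1185921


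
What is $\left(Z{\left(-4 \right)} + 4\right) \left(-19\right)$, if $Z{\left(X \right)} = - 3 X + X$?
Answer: $-228$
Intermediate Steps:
$Z{\left(X \right)} = - 2 X$
$\left(Z{\left(-4 \right)} + 4\right) \left(-19\right) = \left(\left(-2\right) \left(-4\right) + 4\right) \left(-19\right) = \left(8 + 4\right) \left(-19\right) = 12 \left(-19\right) = -228$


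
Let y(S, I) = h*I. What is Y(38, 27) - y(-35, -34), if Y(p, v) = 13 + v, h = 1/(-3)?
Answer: 86/3 ≈ 28.667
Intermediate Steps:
h = -⅓ ≈ -0.33333
y(S, I) = -I/3
Y(38, 27) - y(-35, -34) = (13 + 27) - (-1)*(-34)/3 = 40 - 1*34/3 = 40 - 34/3 = 86/3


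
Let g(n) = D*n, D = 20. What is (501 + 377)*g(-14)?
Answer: -245840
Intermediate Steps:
g(n) = 20*n
(501 + 377)*g(-14) = (501 + 377)*(20*(-14)) = 878*(-280) = -245840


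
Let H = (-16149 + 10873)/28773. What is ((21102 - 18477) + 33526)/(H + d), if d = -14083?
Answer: -1040172723/405215435 ≈ -2.5670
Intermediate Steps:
H = -5276/28773 (H = -5276*1/28773 = -5276/28773 ≈ -0.18337)
((21102 - 18477) + 33526)/(H + d) = ((21102 - 18477) + 33526)/(-5276/28773 - 14083) = (2625 + 33526)/(-405215435/28773) = 36151*(-28773/405215435) = -1040172723/405215435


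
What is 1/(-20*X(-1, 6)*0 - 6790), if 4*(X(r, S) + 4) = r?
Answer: -1/6790 ≈ -0.00014728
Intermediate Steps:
X(r, S) = -4 + r/4
1/(-20*X(-1, 6)*0 - 6790) = 1/(-20*(-4 + (¼)*(-1))*0 - 6790) = 1/(-20*(-4 - ¼)*0 - 6790) = 1/(-20*(-17/4)*0 - 6790) = 1/(85*0 - 6790) = 1/(0 - 6790) = 1/(-6790) = -1/6790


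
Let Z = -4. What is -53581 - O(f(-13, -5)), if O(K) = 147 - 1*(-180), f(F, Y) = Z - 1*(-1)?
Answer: -53908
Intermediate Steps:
f(F, Y) = -3 (f(F, Y) = -4 - 1*(-1) = -4 + 1 = -3)
O(K) = 327 (O(K) = 147 + 180 = 327)
-53581 - O(f(-13, -5)) = -53581 - 1*327 = -53581 - 327 = -53908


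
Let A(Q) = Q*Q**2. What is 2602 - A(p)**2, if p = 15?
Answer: -11388023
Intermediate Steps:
A(Q) = Q**3
2602 - A(p)**2 = 2602 - (15**3)**2 = 2602 - 1*3375**2 = 2602 - 1*11390625 = 2602 - 11390625 = -11388023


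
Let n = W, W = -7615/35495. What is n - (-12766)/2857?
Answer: 86274623/20281843 ≈ 4.2538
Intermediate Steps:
W = -1523/7099 (W = -7615*1/35495 = -1523/7099 ≈ -0.21454)
n = -1523/7099 ≈ -0.21454
n - (-12766)/2857 = -1523/7099 - (-12766)/2857 = -1523/7099 - 1*(-12766/2857) = -1523/7099 + 12766/2857 = 86274623/20281843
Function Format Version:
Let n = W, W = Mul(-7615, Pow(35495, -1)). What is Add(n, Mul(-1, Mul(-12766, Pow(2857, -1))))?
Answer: Rational(86274623, 20281843) ≈ 4.2538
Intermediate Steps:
W = Rational(-1523, 7099) (W = Mul(-7615, Rational(1, 35495)) = Rational(-1523, 7099) ≈ -0.21454)
n = Rational(-1523, 7099) ≈ -0.21454
Add(n, Mul(-1, Mul(-12766, Pow(2857, -1)))) = Add(Rational(-1523, 7099), Mul(-1, Mul(-12766, Pow(2857, -1)))) = Add(Rational(-1523, 7099), Mul(-1, Mul(-12766, Rational(1, 2857)))) = Add(Rational(-1523, 7099), Mul(-1, Rational(-12766, 2857))) = Add(Rational(-1523, 7099), Rational(12766, 2857)) = Rational(86274623, 20281843)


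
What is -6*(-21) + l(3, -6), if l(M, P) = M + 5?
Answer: 134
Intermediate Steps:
l(M, P) = 5 + M
-6*(-21) + l(3, -6) = -6*(-21) + (5 + 3) = 126 + 8 = 134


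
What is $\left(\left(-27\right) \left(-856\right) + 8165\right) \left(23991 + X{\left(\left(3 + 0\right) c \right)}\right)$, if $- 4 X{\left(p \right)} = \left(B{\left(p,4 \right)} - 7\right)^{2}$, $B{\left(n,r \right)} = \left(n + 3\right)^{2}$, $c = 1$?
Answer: $\frac{2975162071}{4} \approx 7.4379 \cdot 10^{8}$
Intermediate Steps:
$B{\left(n,r \right)} = \left(3 + n\right)^{2}$
$X{\left(p \right)} = - \frac{\left(-7 + \left(3 + p\right)^{2}\right)^{2}}{4}$ ($X{\left(p \right)} = - \frac{\left(\left(3 + p\right)^{2} - 7\right)^{2}}{4} = - \frac{\left(-7 + \left(3 + p\right)^{2}\right)^{2}}{4}$)
$\left(\left(-27\right) \left(-856\right) + 8165\right) \left(23991 + X{\left(\left(3 + 0\right) c \right)}\right) = \left(\left(-27\right) \left(-856\right) + 8165\right) \left(23991 - \frac{\left(-7 + \left(3 + \left(3 + 0\right) 1\right)^{2}\right)^{2}}{4}\right) = \left(23112 + 8165\right) \left(23991 - \frac{\left(-7 + \left(3 + 3 \cdot 1\right)^{2}\right)^{2}}{4}\right) = 31277 \left(23991 - \frac{\left(-7 + \left(3 + 3\right)^{2}\right)^{2}}{4}\right) = 31277 \left(23991 - \frac{\left(-7 + 6^{2}\right)^{2}}{4}\right) = 31277 \left(23991 - \frac{\left(-7 + 36\right)^{2}}{4}\right) = 31277 \left(23991 - \frac{29^{2}}{4}\right) = 31277 \left(23991 - \frac{841}{4}\right) = 31277 \cdot \frac{95123}{4} = \frac{2975162071}{4}$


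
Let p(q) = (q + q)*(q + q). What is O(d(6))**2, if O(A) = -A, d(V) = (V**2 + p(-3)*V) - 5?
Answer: 61009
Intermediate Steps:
p(q) = 4*q**2 (p(q) = (2*q)*(2*q) = 4*q**2)
d(V) = -5 + V**2 + 36*V (d(V) = (V**2 + (4*(-3)**2)*V) - 5 = (V**2 + (4*9)*V) - 5 = (V**2 + 36*V) - 5 = -5 + V**2 + 36*V)
O(d(6))**2 = (-(-5 + 6**2 + 36*6))**2 = (-(-5 + 36 + 216))**2 = (-1*247)**2 = (-247)**2 = 61009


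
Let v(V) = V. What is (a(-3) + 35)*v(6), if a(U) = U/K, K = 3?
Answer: 204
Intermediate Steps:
a(U) = U/3
(a(-3) + 35)*v(6) = ((⅓)*(-3) + 35)*6 = (-1 + 35)*6 = 34*6 = 204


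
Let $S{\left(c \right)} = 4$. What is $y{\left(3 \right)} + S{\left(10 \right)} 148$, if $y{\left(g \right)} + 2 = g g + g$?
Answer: $602$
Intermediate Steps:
$y{\left(g \right)} = -2 + g + g^{2}$ ($y{\left(g \right)} = -2 + \left(g g + g\right) = -2 + \left(g^{2} + g\right) = -2 + \left(g + g^{2}\right) = -2 + g + g^{2}$)
$y{\left(3 \right)} + S{\left(10 \right)} 148 = \left(-2 + 3 + 3^{2}\right) + 4 \cdot 148 = \left(-2 + 3 + 9\right) + 592 = 10 + 592 = 602$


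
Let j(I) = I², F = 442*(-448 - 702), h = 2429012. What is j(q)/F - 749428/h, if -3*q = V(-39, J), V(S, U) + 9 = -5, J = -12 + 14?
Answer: -214305272372/694500074775 ≈ -0.30857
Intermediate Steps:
F = -508300 (F = 442*(-1150) = -508300)
J = 2
V(S, U) = -14 (V(S, U) = -9 - 5 = -14)
q = 14/3 (q = -⅓*(-14) = 14/3 ≈ 4.6667)
j(q)/F - 749428/h = (14/3)²/(-508300) - 749428/2429012 = (196/9)*(-1/508300) - 749428*1/2429012 = -49/1143675 - 187357/607253 = -214305272372/694500074775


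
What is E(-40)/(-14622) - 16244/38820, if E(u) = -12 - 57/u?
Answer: -158072831/378417360 ≈ -0.41772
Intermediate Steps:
E(u) = -12 - 57/u
E(-40)/(-14622) - 16244/38820 = (-12 - 57/(-40))/(-14622) - 16244/38820 = (-12 - 57*(-1/40))*(-1/14622) - 16244*1/38820 = (-12 + 57/40)*(-1/14622) - 4061/9705 = -423/40*(-1/14622) - 4061/9705 = 141/194960 - 4061/9705 = -158072831/378417360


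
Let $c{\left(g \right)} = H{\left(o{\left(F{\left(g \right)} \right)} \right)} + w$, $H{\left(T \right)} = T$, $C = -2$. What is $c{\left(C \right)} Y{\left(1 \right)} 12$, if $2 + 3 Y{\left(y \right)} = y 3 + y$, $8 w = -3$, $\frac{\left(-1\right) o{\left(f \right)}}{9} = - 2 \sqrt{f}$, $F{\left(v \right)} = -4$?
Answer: $-3 + 288 i \approx -3.0 + 288.0 i$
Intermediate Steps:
$o{\left(f \right)} = 18 \sqrt{f}$ ($o{\left(f \right)} = - 9 \left(- 2 \sqrt{f}\right) = 18 \sqrt{f}$)
$w = - \frac{3}{8}$ ($w = \frac{1}{8} \left(-3\right) = - \frac{3}{8} \approx -0.375$)
$Y{\left(y \right)} = - \frac{2}{3} + \frac{4 y}{3}$ ($Y{\left(y \right)} = - \frac{2}{3} + \frac{y 3 + y}{3} = - \frac{2}{3} + \frac{3 y + y}{3} = - \frac{2}{3} + \frac{4 y}{3}$)
$c{\left(g \right)} = - \frac{3}{8} + 36 i$ ($c{\left(g \right)} = 18 \sqrt{-4} - \frac{3}{8} = 18 \cdot 2 i - \frac{3}{8} = 36 i - \frac{3}{8} = - \frac{3}{8} + 36 i$)
$c{\left(C \right)} Y{\left(1 \right)} 12 = \left(- \frac{3}{8} + 36 i\right) \left(- \frac{2}{3} + \frac{4}{3} \cdot 1\right) 12 = \left(- \frac{3}{8} + 36 i\right) \left(- \frac{2}{3} + \frac{4}{3}\right) 12 = \left(- \frac{3}{8} + 36 i\right) \frac{2}{3} \cdot 12 = \left(- \frac{1}{4} + 24 i\right) 12 = -3 + 288 i$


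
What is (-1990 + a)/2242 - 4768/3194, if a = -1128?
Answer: -5162187/1790237 ≈ -2.8835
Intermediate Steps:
(-1990 + a)/2242 - 4768/3194 = (-1990 - 1128)/2242 - 4768/3194 = -3118*1/2242 - 4768*1/3194 = -1559/1121 - 2384/1597 = -5162187/1790237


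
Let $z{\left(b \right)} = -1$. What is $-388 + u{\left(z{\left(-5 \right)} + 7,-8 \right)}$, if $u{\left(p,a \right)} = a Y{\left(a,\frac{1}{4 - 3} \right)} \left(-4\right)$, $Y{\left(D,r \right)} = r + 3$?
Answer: $-260$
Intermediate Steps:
$Y{\left(D,r \right)} = 3 + r$
$u{\left(p,a \right)} = - 16 a$ ($u{\left(p,a \right)} = a \left(3 + \frac{1}{4 - 3}\right) \left(-4\right) = a \left(3 + 1^{-1}\right) \left(-4\right) = a \left(3 + 1\right) \left(-4\right) = a 4 \left(-4\right) = 4 a \left(-4\right) = - 16 a$)
$-388 + u{\left(z{\left(-5 \right)} + 7,-8 \right)} = -388 - -128 = -388 + 128 = -260$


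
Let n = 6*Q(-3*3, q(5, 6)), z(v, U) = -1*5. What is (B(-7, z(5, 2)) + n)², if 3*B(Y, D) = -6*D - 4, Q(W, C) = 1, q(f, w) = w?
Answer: 1936/9 ≈ 215.11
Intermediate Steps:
z(v, U) = -5
B(Y, D) = -4/3 - 2*D (B(Y, D) = (-6*D - 4)/3 = (-4 - 6*D)/3 = -4/3 - 2*D)
n = 6 (n = 6*1 = 6)
(B(-7, z(5, 2)) + n)² = ((-4/3 - 2*(-5)) + 6)² = ((-4/3 + 10) + 6)² = (26/3 + 6)² = (44/3)² = 1936/9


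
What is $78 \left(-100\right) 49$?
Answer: $-382200$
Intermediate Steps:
$78 \left(-100\right) 49 = \left(-7800\right) 49 = -382200$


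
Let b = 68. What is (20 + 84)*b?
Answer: 7072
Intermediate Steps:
(20 + 84)*b = (20 + 84)*68 = 104*68 = 7072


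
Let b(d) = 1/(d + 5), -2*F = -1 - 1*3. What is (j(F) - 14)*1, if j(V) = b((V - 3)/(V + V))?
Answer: -262/19 ≈ -13.789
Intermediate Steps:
F = 2 (F = -(-1 - 1*3)/2 = -(-1 - 3)/2 = -½*(-4) = 2)
b(d) = 1/(5 + d)
j(V) = 1/(5 + (-3 + V)/(2*V)) (j(V) = 1/(5 + (V - 3)/(V + V)) = 1/(5 + (-3 + V)/((2*V))) = 1/(5 + (-3 + V)*(1/(2*V))) = 1/(5 + (-3 + V)/(2*V)))
(j(F) - 14)*1 = (2*2/(-3 + 11*2) - 14)*1 = (2*2/(-3 + 22) - 14)*1 = (2*2/19 - 14)*1 = (2*2*(1/19) - 14)*1 = (4/19 - 14)*1 = -262/19*1 = -262/19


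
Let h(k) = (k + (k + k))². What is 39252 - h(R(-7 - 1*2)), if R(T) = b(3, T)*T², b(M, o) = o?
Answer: -4743717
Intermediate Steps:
R(T) = T³ (R(T) = T*T² = T³)
h(k) = 9*k² (h(k) = (k + 2*k)² = (3*k)² = 9*k²)
39252 - h(R(-7 - 1*2)) = 39252 - 9*((-7 - 1*2)³)² = 39252 - 9*((-7 - 2)³)² = 39252 - 9*((-9)³)² = 39252 - 9*(-729)² = 39252 - 9*531441 = 39252 - 1*4782969 = 39252 - 4782969 = -4743717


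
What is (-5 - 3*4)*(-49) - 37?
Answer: 796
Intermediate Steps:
(-5 - 3*4)*(-49) - 37 = (-5 - 12)*(-49) - 37 = -17*(-49) - 37 = 833 - 37 = 796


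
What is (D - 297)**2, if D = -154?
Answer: 203401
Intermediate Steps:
(D - 297)**2 = (-154 - 297)**2 = (-451)**2 = 203401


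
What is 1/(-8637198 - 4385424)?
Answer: -1/13022622 ≈ -7.6789e-8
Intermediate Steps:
1/(-8637198 - 4385424) = 1/(-13022622) = -1/13022622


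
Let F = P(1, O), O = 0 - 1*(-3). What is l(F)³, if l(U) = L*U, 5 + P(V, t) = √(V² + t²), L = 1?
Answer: -275 + 85*√10 ≈ -6.2064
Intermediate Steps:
O = 3 (O = 0 + 3 = 3)
P(V, t) = -5 + √(V² + t²)
F = -5 + √10 (F = -5 + √(1² + 3²) = -5 + √(1 + 9) = -5 + √10 ≈ -1.8377)
l(U) = U (l(U) = 1*U = U)
l(F)³ = (-5 + √10)³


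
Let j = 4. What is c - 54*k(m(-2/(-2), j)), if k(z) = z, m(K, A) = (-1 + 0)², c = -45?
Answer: -99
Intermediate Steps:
m(K, A) = 1 (m(K, A) = (-1)² = 1)
c - 54*k(m(-2/(-2), j)) = -45 - 54*1 = -45 - 54 = -99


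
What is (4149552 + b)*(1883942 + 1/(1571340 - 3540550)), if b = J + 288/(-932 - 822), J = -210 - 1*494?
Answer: 6749267873457188746544/863498585 ≈ 7.8162e+12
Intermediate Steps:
J = -704 (J = -210 - 494 = -704)
b = -617552/877 (b = -704 + 288/(-932 - 822) = -704 + 288/(-1754) = -704 + 288*(-1/1754) = -704 - 144/877 = -617552/877 ≈ -704.16)
(4149552 + b)*(1883942 + 1/(1571340 - 3540550)) = (4149552 - 617552/877)*(1883942 + 1/(1571340 - 3540550)) = 3638539552*(1883942 + 1/(-1969210))/877 = 3638539552*(1883942 - 1/1969210)/877 = (3638539552/877)*(3709877425819/1969210) = 6749267873457188746544/863498585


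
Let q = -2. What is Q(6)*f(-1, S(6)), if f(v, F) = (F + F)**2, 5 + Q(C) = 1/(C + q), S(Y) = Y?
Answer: -684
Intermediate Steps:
Q(C) = -5 + 1/(-2 + C) (Q(C) = -5 + 1/(C - 2) = -5 + 1/(-2 + C))
f(v, F) = 4*F**2 (f(v, F) = (2*F)**2 = 4*F**2)
Q(6)*f(-1, S(6)) = ((11 - 5*6)/(-2 + 6))*(4*6**2) = ((11 - 30)/4)*(4*36) = ((1/4)*(-19))*144 = -19/4*144 = -684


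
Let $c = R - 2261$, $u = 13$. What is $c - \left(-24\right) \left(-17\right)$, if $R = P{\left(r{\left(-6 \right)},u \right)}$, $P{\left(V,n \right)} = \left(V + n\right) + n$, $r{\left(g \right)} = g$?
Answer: $-2649$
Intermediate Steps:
$P{\left(V,n \right)} = V + 2 n$
$R = 20$ ($R = -6 + 2 \cdot 13 = -6 + 26 = 20$)
$c = -2241$ ($c = 20 - 2261 = -2241$)
$c - \left(-24\right) \left(-17\right) = -2241 - \left(-24\right) \left(-17\right) = -2241 - 408 = -2649$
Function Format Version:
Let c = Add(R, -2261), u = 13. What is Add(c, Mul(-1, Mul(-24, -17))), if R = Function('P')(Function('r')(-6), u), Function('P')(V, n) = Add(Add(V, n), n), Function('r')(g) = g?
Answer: -2649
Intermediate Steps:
Function('P')(V, n) = Add(V, Mul(2, n))
R = 20 (R = Add(-6, Mul(2, 13)) = Add(-6, 26) = 20)
c = -2241 (c = Add(20, -2261) = -2241)
Add(c, Mul(-1, Mul(-24, -17))) = Add(-2241, Mul(-1, Mul(-24, -17))) = Add(-2241, Mul(-1, 408)) = Add(-2241, -408) = -2649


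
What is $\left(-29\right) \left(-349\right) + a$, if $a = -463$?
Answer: $9658$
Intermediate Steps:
$\left(-29\right) \left(-349\right) + a = \left(-29\right) \left(-349\right) - 463 = 10121 - 463 = 9658$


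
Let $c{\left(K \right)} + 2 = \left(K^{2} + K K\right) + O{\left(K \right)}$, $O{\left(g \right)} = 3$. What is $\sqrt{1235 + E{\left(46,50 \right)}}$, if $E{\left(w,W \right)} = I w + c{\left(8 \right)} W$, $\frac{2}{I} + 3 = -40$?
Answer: $\frac{3 \sqrt{1578401}}{43} \approx 87.652$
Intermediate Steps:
$I = - \frac{2}{43}$ ($I = \frac{2}{-3 - 40} = \frac{2}{-43} = 2 \left(- \frac{1}{43}\right) = - \frac{2}{43} \approx -0.046512$)
$c{\left(K \right)} = 1 + 2 K^{2}$ ($c{\left(K \right)} = -2 + \left(\left(K^{2} + K K\right) + 3\right) = -2 + \left(\left(K^{2} + K^{2}\right) + 3\right) = -2 + \left(2 K^{2} + 3\right) = -2 + \left(3 + 2 K^{2}\right) = 1 + 2 K^{2}$)
$E{\left(w,W \right)} = 129 W - \frac{2 w}{43}$ ($E{\left(w,W \right)} = - \frac{2 w}{43} + \left(1 + 2 \cdot 8^{2}\right) W = - \frac{2 w}{43} + \left(1 + 2 \cdot 64\right) W = - \frac{2 w}{43} + \left(1 + 128\right) W = - \frac{2 w}{43} + 129 W = 129 W - \frac{2 w}{43}$)
$\sqrt{1235 + E{\left(46,50 \right)}} = \sqrt{1235 + \left(129 \cdot 50 - \frac{92}{43}\right)} = \sqrt{1235 + \left(6450 - \frac{92}{43}\right)} = \sqrt{1235 + \frac{277258}{43}} = \sqrt{\frac{330363}{43}} = \frac{3 \sqrt{1578401}}{43}$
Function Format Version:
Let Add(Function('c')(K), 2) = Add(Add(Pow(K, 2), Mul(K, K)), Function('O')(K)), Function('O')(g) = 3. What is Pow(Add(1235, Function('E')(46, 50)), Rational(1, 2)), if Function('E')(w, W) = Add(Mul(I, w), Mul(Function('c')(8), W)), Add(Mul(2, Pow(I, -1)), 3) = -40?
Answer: Mul(Rational(3, 43), Pow(1578401, Rational(1, 2))) ≈ 87.652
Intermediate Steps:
I = Rational(-2, 43) (I = Mul(2, Pow(Add(-3, -40), -1)) = Mul(2, Pow(-43, -1)) = Mul(2, Rational(-1, 43)) = Rational(-2, 43) ≈ -0.046512)
Function('c')(K) = Add(1, Mul(2, Pow(K, 2))) (Function('c')(K) = Add(-2, Add(Add(Pow(K, 2), Mul(K, K)), 3)) = Add(-2, Add(Add(Pow(K, 2), Pow(K, 2)), 3)) = Add(-2, Add(Mul(2, Pow(K, 2)), 3)) = Add(-2, Add(3, Mul(2, Pow(K, 2)))) = Add(1, Mul(2, Pow(K, 2))))
Function('E')(w, W) = Add(Mul(129, W), Mul(Rational(-2, 43), w)) (Function('E')(w, W) = Add(Mul(Rational(-2, 43), w), Mul(Add(1, Mul(2, Pow(8, 2))), W)) = Add(Mul(Rational(-2, 43), w), Mul(Add(1, Mul(2, 64)), W)) = Add(Mul(Rational(-2, 43), w), Mul(Add(1, 128), W)) = Add(Mul(Rational(-2, 43), w), Mul(129, W)) = Add(Mul(129, W), Mul(Rational(-2, 43), w)))
Pow(Add(1235, Function('E')(46, 50)), Rational(1, 2)) = Pow(Add(1235, Add(Mul(129, 50), Mul(Rational(-2, 43), 46))), Rational(1, 2)) = Pow(Add(1235, Add(6450, Rational(-92, 43))), Rational(1, 2)) = Pow(Add(1235, Rational(277258, 43)), Rational(1, 2)) = Pow(Rational(330363, 43), Rational(1, 2)) = Mul(Rational(3, 43), Pow(1578401, Rational(1, 2)))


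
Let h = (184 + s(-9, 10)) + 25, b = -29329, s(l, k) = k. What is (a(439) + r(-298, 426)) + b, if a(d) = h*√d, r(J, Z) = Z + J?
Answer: -29201 + 219*√439 ≈ -24612.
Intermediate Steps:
r(J, Z) = J + Z
h = 219 (h = (184 + 10) + 25 = 194 + 25 = 219)
a(d) = 219*√d
(a(439) + r(-298, 426)) + b = (219*√439 + (-298 + 426)) - 29329 = (219*√439 + 128) - 29329 = (128 + 219*√439) - 29329 = -29201 + 219*√439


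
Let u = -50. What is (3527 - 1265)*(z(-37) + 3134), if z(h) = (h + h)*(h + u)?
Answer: 21651864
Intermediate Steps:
z(h) = 2*h*(-50 + h) (z(h) = (h + h)*(h - 50) = (2*h)*(-50 + h) = 2*h*(-50 + h))
(3527 - 1265)*(z(-37) + 3134) = (3527 - 1265)*(2*(-37)*(-50 - 37) + 3134) = 2262*(2*(-37)*(-87) + 3134) = 2262*(6438 + 3134) = 2262*9572 = 21651864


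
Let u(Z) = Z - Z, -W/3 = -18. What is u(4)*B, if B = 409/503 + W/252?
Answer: 0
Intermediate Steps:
W = 54 (W = -3*(-18) = 54)
u(Z) = 0
B = 7235/7042 (B = 409/503 + 54/252 = 409*(1/503) + 54*(1/252) = 409/503 + 3/14 = 7235/7042 ≈ 1.0274)
u(4)*B = 0*(7235/7042) = 0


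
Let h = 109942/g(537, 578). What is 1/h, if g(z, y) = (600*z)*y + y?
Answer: 93116089/54971 ≈ 1693.9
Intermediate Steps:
g(z, y) = y + 600*y*z (g(z, y) = 600*y*z + y = y + 600*y*z)
h = 54971/93116089 (h = 109942/((578*(1 + 600*537))) = 109942/((578*(1 + 322200))) = 109942/((578*322201)) = 109942/186232178 = 109942*(1/186232178) = 54971/93116089 ≈ 0.00059035)
1/h = 1/(54971/93116089) = 93116089/54971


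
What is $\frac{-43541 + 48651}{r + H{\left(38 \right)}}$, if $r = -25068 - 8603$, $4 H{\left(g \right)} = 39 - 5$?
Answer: $- \frac{2044}{13465} \approx -0.1518$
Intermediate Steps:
$H{\left(g \right)} = \frac{17}{2}$ ($H{\left(g \right)} = \frac{39 - 5}{4} = \frac{1}{4} \cdot 34 = \frac{17}{2}$)
$r = -33671$ ($r = -25068 - 8603 = -33671$)
$\frac{-43541 + 48651}{r + H{\left(38 \right)}} = \frac{-43541 + 48651}{-33671 + \frac{17}{2}} = \frac{5110}{- \frac{67325}{2}} = 5110 \left(- \frac{2}{67325}\right) = - \frac{2044}{13465}$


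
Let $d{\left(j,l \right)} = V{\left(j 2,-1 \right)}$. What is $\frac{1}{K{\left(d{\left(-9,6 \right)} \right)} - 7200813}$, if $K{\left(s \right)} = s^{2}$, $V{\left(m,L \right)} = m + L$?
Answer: $- \frac{1}{7200452} \approx -1.3888 \cdot 10^{-7}$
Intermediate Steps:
$V{\left(m,L \right)} = L + m$
$d{\left(j,l \right)} = -1 + 2 j$ ($d{\left(j,l \right)} = -1 + j 2 = -1 + 2 j$)
$\frac{1}{K{\left(d{\left(-9,6 \right)} \right)} - 7200813} = \frac{1}{\left(-1 + 2 \left(-9\right)\right)^{2} - 7200813} = \frac{1}{\left(-1 - 18\right)^{2} - 7200813} = \frac{1}{\left(-19\right)^{2} - 7200813} = \frac{1}{361 - 7200813} = \frac{1}{-7200452} = - \frac{1}{7200452}$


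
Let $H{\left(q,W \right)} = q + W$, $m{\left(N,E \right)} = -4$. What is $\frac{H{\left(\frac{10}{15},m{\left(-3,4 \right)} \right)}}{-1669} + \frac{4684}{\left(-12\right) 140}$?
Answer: $- \frac{1952999}{700980} \approx -2.7861$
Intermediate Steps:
$H{\left(q,W \right)} = W + q$
$\frac{H{\left(\frac{10}{15},m{\left(-3,4 \right)} \right)}}{-1669} + \frac{4684}{\left(-12\right) 140} = \frac{-4 + \frac{10}{15}}{-1669} + \frac{4684}{\left(-12\right) 140} = \left(-4 + 10 \cdot \frac{1}{15}\right) \left(- \frac{1}{1669}\right) + \frac{4684}{-1680} = \left(-4 + \frac{2}{3}\right) \left(- \frac{1}{1669}\right) + 4684 \left(- \frac{1}{1680}\right) = \left(- \frac{10}{3}\right) \left(- \frac{1}{1669}\right) - \frac{1171}{420} = \frac{10}{5007} - \frac{1171}{420} = - \frac{1952999}{700980}$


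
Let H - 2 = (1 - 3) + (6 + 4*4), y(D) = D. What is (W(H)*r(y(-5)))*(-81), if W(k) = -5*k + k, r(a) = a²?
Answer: 178200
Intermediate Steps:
H = 22 (H = 2 + ((1 - 3) + (6 + 4*4)) = 2 + (-2 + (6 + 16)) = 2 + (-2 + 22) = 2 + 20 = 22)
W(k) = -4*k
(W(H)*r(y(-5)))*(-81) = (-4*22*(-5)²)*(-81) = -88*25*(-81) = -2200*(-81) = 178200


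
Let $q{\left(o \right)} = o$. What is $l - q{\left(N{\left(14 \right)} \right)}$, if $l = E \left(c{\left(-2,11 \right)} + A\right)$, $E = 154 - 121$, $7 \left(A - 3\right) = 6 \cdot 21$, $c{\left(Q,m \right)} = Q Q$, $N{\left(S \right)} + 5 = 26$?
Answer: $804$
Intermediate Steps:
$N{\left(S \right)} = 21$ ($N{\left(S \right)} = -5 + 26 = 21$)
$c{\left(Q,m \right)} = Q^{2}$
$A = 21$ ($A = 3 + \frac{6 \cdot 21}{7} = 3 + \frac{1}{7} \cdot 126 = 3 + 18 = 21$)
$E = 33$
$l = 825$ ($l = 33 \left(\left(-2\right)^{2} + 21\right) = 33 \left(4 + 21\right) = 33 \cdot 25 = 825$)
$l - q{\left(N{\left(14 \right)} \right)} = 825 - 21 = 804$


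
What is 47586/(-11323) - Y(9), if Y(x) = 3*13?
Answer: -489183/11323 ≈ -43.203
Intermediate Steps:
Y(x) = 39
47586/(-11323) - Y(9) = 47586/(-11323) - 1*39 = 47586*(-1/11323) - 39 = -47586/11323 - 39 = -489183/11323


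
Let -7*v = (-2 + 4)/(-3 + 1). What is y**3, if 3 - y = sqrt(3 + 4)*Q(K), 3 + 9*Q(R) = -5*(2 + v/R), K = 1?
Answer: 1213/7 + 87200*sqrt(7)/1323 ≈ 347.67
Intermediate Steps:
v = 1/7 (v = -(-2 + 4)/(7*(-3 + 1)) = -2/(7*(-2)) = -2*(-1)/(7*2) = -1/7*(-1) = 1/7 ≈ 0.14286)
Q(R) = -13/9 - 5/(63*R) (Q(R) = -1/3 + (-5*(2 + 1/(7*R)))/9 = -1/3 + (-10 - 5/(7*R))/9 = -1/3 + (-10/9 - 5/(63*R)) = -13/9 - 5/(63*R))
y = 3 + 32*sqrt(7)/21 (y = 3 - sqrt(3 + 4)*(1/63)*(-5 - 91*1)/1 = 3 - sqrt(7)*(1/63)*1*(-5 - 91) = 3 - sqrt(7)*(1/63)*1*(-96) = 3 - sqrt(7)*(-32)/21 = 3 - (-32)*sqrt(7)/21 = 3 + 32*sqrt(7)/21 ≈ 7.0316)
y**3 = (3 + 32*sqrt(7)/21)**3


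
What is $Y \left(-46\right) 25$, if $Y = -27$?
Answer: $31050$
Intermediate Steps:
$Y \left(-46\right) 25 = \left(-27\right) \left(-46\right) 25 = 1242 \cdot 25 = 31050$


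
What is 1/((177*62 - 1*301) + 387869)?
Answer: 1/398542 ≈ 2.5091e-6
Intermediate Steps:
1/((177*62 - 1*301) + 387869) = 1/((10974 - 301) + 387869) = 1/(10673 + 387869) = 1/398542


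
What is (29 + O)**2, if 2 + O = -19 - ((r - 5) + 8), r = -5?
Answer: 100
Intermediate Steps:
O = -19 (O = -2 + (-19 - ((-5 - 5) + 8)) = -2 + (-19 - (-10 + 8)) = -2 + (-19 - 1*(-2)) = -2 + (-19 + 2) = -2 - 17 = -19)
(29 + O)**2 = (29 - 19)**2 = 10**2 = 100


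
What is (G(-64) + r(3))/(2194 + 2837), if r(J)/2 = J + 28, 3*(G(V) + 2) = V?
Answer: 116/15093 ≈ 0.0076857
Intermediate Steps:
G(V) = -2 + V/3
r(J) = 56 + 2*J (r(J) = 2*(J + 28) = 2*(28 + J) = 56 + 2*J)
(G(-64) + r(3))/(2194 + 2837) = ((-2 + (1/3)*(-64)) + (56 + 2*3))/(2194 + 2837) = ((-2 - 64/3) + (56 + 6))/5031 = (-70/3 + 62)*(1/5031) = (116/3)*(1/5031) = 116/15093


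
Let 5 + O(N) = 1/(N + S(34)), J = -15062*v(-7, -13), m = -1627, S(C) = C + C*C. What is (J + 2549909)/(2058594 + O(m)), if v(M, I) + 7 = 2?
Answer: 1147220703/899603392 ≈ 1.2753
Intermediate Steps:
S(C) = C + C²
v(M, I) = -5 (v(M, I) = -7 + 2 = -5)
J = 75310 (J = -15062*(-5) = 75310)
O(N) = -5 + 1/(1190 + N) (O(N) = -5 + 1/(N + 34*(1 + 34)) = -5 + 1/(N + 34*35) = -5 + 1/(N + 1190) = -5 + 1/(1190 + N))
(J + 2549909)/(2058594 + O(m)) = (75310 + 2549909)/(2058594 + (-5949 - 5*(-1627))/(1190 - 1627)) = 2625219/(2058594 + (-5949 + 8135)/(-437)) = 2625219/(2058594 - 1/437*2186) = 2625219/(2058594 - 2186/437) = 2625219/(899603392/437) = 2625219*(437/899603392) = 1147220703/899603392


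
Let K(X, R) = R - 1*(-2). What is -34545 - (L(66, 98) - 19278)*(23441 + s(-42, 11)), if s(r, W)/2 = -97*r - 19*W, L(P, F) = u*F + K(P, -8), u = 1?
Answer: 598012261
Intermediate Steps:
K(X, R) = 2 + R (K(X, R) = R + 2 = 2 + R)
L(P, F) = -6 + F (L(P, F) = 1*F + (2 - 8) = F - 6 = -6 + F)
s(r, W) = -194*r - 38*W (s(r, W) = 2*(-97*r - 19*W) = -194*r - 38*W)
-34545 - (L(66, 98) - 19278)*(23441 + s(-42, 11)) = -34545 - ((-6 + 98) - 19278)*(23441 + (-194*(-42) - 38*11)) = -34545 - (92 - 19278)*(23441 + (8148 - 418)) = -34545 - (-19186)*(23441 + 7730) = -34545 - (-19186)*31171 = -34545 - 1*(-598046806) = -34545 + 598046806 = 598012261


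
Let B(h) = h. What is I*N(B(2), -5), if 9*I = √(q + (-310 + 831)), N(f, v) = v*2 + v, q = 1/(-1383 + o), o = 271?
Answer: -5*√161059578/1668 ≈ -38.042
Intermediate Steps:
q = -1/1112 (q = 1/(-1383 + 271) = 1/(-1112) = -1/1112 ≈ -0.00089928)
N(f, v) = 3*v (N(f, v) = 2*v + v = 3*v)
I = √161059578/5004 (I = √(-1/1112 + (-310 + 831))/9 = √(-1/1112 + 521)/9 = √(579351/1112)/9 = (√161059578/556)/9 = √161059578/5004 ≈ 2.5362)
I*N(B(2), -5) = (√161059578/5004)*(3*(-5)) = (√161059578/5004)*(-15) = -5*√161059578/1668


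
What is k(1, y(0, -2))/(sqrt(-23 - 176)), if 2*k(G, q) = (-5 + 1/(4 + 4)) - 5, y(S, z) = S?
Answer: 79*I*sqrt(199)/3184 ≈ 0.35001*I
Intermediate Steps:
k(G, q) = -79/16 (k(G, q) = ((-5 + 1/(4 + 4)) - 5)/2 = ((-5 + 1/8) - 5)/2 = (-39/8 - 5)/2 = (1/2)*(-79/8) = -79/16)
k(1, y(0, -2))/(sqrt(-23 - 176)) = -79/(16*sqrt(-23 - 176)) = -79*(-I*sqrt(199)/199)/16 = -(-79)*I*sqrt(199)/3184 = 79*I*sqrt(199)/3184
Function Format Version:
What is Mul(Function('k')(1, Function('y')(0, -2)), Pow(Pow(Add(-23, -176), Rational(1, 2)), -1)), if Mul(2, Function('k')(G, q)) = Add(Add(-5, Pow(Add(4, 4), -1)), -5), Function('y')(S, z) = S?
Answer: Mul(Rational(79, 3184), I, Pow(199, Rational(1, 2))) ≈ Mul(0.35001, I)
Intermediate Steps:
Function('k')(G, q) = Rational(-79, 16) (Function('k')(G, q) = Mul(Rational(1, 2), Add(Add(-5, Pow(Add(4, 4), -1)), -5)) = Mul(Rational(1, 2), Add(Add(-5, Pow(8, -1)), -5)) = Mul(Rational(1, 2), Add(Add(-5, Rational(1, 8)), -5)) = Mul(Rational(1, 2), Add(Rational(-39, 8), -5)) = Mul(Rational(1, 2), Rational(-79, 8)) = Rational(-79, 16))
Mul(Function('k')(1, Function('y')(0, -2)), Pow(Pow(Add(-23, -176), Rational(1, 2)), -1)) = Mul(Rational(-79, 16), Pow(Pow(Add(-23, -176), Rational(1, 2)), -1)) = Mul(Rational(-79, 16), Pow(Pow(-199, Rational(1, 2)), -1)) = Mul(Rational(-79, 16), Pow(Mul(I, Pow(199, Rational(1, 2))), -1)) = Mul(Rational(-79, 16), Mul(Rational(-1, 199), I, Pow(199, Rational(1, 2)))) = Mul(Rational(79, 3184), I, Pow(199, Rational(1, 2)))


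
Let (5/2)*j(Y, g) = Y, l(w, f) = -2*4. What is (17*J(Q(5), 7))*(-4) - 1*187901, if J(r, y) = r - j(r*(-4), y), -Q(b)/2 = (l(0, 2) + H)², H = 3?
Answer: -179061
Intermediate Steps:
l(w, f) = -8
j(Y, g) = 2*Y/5
Q(b) = -50 (Q(b) = -2*(-8 + 3)² = -2*(-5)² = -2*25 = -50)
J(r, y) = 13*r/5 (J(r, y) = r - 2*r*(-4)/5 = r - 2*(-4*r)/5 = r - (-8)*r/5 = r + 8*r/5 = 13*r/5)
(17*J(Q(5), 7))*(-4) - 1*187901 = (17*((13/5)*(-50)))*(-4) - 1*187901 = (17*(-130))*(-4) - 187901 = -2210*(-4) - 187901 = 8840 - 187901 = -179061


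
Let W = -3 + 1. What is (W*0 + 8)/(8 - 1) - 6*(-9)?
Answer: 386/7 ≈ 55.143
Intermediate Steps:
W = -2
(W*0 + 8)/(8 - 1) - 6*(-9) = (-2*0 + 8)/(8 - 1) - 6*(-9) = (0 + 8)/7 + 54 = 8*(⅐) + 54 = 8/7 + 54 = 386/7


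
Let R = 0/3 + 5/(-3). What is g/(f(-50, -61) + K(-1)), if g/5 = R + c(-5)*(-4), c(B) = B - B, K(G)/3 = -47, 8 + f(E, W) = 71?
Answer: 25/234 ≈ 0.10684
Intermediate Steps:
f(E, W) = 63 (f(E, W) = -8 + 71 = 63)
K(G) = -141 (K(G) = 3*(-47) = -141)
c(B) = 0
R = -5/3 (R = 0*(⅓) + 5*(-⅓) = 0 - 5/3 = -5/3 ≈ -1.6667)
g = -25/3 (g = 5*(-5/3 + 0*(-4)) = 5*(-5/3 + 0) = 5*(-5/3) = -25/3 ≈ -8.3333)
g/(f(-50, -61) + K(-1)) = -25/3/(63 - 141) = -25/3/(-78) = -1/78*(-25/3) = 25/234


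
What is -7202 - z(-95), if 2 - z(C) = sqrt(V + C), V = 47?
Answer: -7204 + 4*I*sqrt(3) ≈ -7204.0 + 6.9282*I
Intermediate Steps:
z(C) = 2 - sqrt(47 + C)
-7202 - z(-95) = -7202 - (2 - sqrt(47 - 95)) = -7202 - (2 - sqrt(-48)) = -7202 - (2 - 4*I*sqrt(3)) = -7202 + (-2 + 4*I*sqrt(3)) = -7204 + 4*I*sqrt(3)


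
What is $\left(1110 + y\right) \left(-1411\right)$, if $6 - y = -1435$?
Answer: $-3599461$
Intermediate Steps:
$y = 1441$ ($y = 6 - -1435 = 6 + 1435 = 1441$)
$\left(1110 + y\right) \left(-1411\right) = \left(1110 + 1441\right) \left(-1411\right) = 2551 \left(-1411\right) = -3599461$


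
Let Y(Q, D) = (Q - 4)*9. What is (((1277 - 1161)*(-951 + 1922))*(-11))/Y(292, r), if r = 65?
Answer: -309749/648 ≈ -478.01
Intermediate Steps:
Y(Q, D) = -36 + 9*Q (Y(Q, D) = (-4 + Q)*9 = -36 + 9*Q)
(((1277 - 1161)*(-951 + 1922))*(-11))/Y(292, r) = (((1277 - 1161)*(-951 + 1922))*(-11))/(-36 + 9*292) = ((116*971)*(-11))/(-36 + 2628) = (112636*(-11))/2592 = -1238996*1/2592 = -309749/648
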